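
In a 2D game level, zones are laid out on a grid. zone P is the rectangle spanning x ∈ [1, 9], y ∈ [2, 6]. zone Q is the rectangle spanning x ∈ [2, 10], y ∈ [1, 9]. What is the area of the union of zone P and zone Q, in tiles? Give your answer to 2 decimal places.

68.00

By inclusion–exclusion:
Individual areas: |zone P| = 32, |zone Q| = 64.
|zone P∩zone Q|: x∈[2,9], y∈[2,6] → 7·4 = 28.
|zone P ∪ zone Q| = 96 − 28 = 68.00.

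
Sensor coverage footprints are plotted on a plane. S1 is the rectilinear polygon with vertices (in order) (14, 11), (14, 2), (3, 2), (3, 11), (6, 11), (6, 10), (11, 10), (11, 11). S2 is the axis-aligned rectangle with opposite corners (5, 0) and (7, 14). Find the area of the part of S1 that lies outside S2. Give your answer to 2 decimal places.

|S1| = 94, |S1∩S2| = 17.
|S1 ∖ S2| = |S1| − |S1∩S2| = 94 − 17 = 77.00.

77.00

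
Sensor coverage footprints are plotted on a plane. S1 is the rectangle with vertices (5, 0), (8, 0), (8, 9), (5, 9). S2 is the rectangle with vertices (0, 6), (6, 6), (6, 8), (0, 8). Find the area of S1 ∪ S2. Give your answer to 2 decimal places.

By inclusion–exclusion:
Individual areas: |S1| = 27, |S2| = 12.
|S1∩S2|: x∈[5,6], y∈[6,8] → 1·2 = 2.
|S1 ∪ S2| = 39 − 2 = 37.00.

37.00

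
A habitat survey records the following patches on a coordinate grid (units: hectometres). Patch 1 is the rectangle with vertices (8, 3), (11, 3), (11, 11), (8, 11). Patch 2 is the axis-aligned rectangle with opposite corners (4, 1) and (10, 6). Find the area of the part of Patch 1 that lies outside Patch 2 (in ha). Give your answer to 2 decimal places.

18.00

|Patch 1∩Patch 2|: x∈[8,10], y∈[3,6] → 2·3 = 6.
|Patch 1| = 24.
|Patch 1 ∖ Patch 2| = |Patch 1| − |Patch 1∩Patch 2| = 24 − 6 = 18.00.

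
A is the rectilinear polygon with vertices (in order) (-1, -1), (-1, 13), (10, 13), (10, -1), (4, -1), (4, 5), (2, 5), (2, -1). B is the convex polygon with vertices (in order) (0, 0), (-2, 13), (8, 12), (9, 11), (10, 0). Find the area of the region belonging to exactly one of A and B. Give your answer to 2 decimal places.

39.40

|A| = 142, |B| = 129, |A∩B| = 115.8.
|A △ B| = |A| + |B| − 2·|A∩B| = 142 + 129 − 231.6 = 39.40.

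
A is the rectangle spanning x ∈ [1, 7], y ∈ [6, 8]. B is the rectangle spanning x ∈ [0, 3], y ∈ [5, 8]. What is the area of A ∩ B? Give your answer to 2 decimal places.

|A∩B|: x∈[1,3], y∈[6,8] → 2·2 = 4.

4.00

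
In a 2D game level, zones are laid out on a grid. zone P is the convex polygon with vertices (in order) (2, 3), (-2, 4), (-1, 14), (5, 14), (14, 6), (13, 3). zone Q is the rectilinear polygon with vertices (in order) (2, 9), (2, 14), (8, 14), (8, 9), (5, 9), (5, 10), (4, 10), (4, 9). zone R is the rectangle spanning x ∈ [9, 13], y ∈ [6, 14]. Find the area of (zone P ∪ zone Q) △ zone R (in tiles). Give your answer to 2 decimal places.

|zone P ∪ zone Q| = 135.5.
|(zone P ∪ zone Q) ∩ zone R| = 10.6667.
|(zone P ∪ zone Q) △ zone R| = 135.5 + 32 − 21.3333 = 146.17.

146.17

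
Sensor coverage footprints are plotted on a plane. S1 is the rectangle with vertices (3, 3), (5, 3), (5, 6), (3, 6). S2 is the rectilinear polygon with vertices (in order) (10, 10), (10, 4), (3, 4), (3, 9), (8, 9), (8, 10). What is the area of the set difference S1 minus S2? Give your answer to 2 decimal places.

2.00

|S1| = 6, |S1∩S2| = 4.
|S1 ∖ S2| = |S1| − |S1∩S2| = 6 − 4 = 2.00.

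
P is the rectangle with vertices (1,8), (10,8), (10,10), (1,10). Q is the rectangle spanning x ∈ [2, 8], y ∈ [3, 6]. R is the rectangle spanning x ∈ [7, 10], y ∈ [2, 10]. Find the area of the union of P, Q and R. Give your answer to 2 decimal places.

By inclusion–exclusion:
Individual areas: |P| = 18, |Q| = 18, |R| = 24.
|P∩Q| = 0 (no overlap).
|P∩R|: x∈[7,10], y∈[8,10] → 3·2 = 6.
|Q∩R|: x∈[7,8], y∈[3,6] → 1·3 = 3.
|P∩Q∩R| = 0.
|P ∪ Q ∪ R| = 60 − 9 + 0 = 51.00.

51.00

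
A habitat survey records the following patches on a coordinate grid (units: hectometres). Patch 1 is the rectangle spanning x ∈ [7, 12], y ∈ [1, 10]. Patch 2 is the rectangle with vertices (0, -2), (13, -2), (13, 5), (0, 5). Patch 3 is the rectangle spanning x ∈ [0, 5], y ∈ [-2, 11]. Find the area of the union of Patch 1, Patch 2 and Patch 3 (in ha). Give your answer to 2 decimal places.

146.00

By inclusion–exclusion:
Individual areas: |Patch 1| = 45, |Patch 2| = 91, |Patch 3| = 65.
|Patch 1∩Patch 2|: x∈[7,12], y∈[1,5] → 5·4 = 20.
|Patch 1∩Patch 3| = 0 (no overlap).
|Patch 2∩Patch 3|: x∈[0,5], y∈[-2,5] → 5·7 = 35.
|Patch 1∩Patch 2∩Patch 3| = 0.
|Patch 1 ∪ Patch 2 ∪ Patch 3| = 201 − 55 + 0 = 146.00.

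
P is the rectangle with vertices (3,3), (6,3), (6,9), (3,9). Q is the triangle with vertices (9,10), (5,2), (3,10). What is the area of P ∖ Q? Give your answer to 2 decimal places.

6.25

|P| = 18, |P∩Q| = 11.75.
|P ∖ Q| = |P| − |P∩Q| = 18 − 11.75 = 6.25.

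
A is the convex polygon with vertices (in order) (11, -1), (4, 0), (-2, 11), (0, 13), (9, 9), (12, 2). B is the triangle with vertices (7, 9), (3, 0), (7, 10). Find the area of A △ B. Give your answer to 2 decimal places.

|A| = 109.5, |B| = 2, |A∩B| = 1.9742.
|A △ B| = |A| + |B| − 2·|A∩B| = 109.5 + 2 − 3.9483 = 107.55.

107.55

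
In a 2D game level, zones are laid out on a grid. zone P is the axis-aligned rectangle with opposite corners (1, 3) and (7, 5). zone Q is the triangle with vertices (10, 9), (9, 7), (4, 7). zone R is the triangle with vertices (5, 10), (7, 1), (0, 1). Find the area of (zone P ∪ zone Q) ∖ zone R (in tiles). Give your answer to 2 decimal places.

7.24

|zone P ∪ zone Q| = 17.
|(zone P ∪ zone Q) ∩ zone R| = 9.7644.
|(zone P ∪ zone Q) ∖ zone R| = 17 − 9.7644 = 7.24.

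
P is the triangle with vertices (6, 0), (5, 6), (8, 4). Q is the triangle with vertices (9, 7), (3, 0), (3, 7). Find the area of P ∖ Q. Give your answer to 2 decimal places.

|P| = 8, |P∩Q| = 2.7287.
|P ∖ Q| = |P| − |P∩Q| = 8 − 2.7287 = 5.27.

5.27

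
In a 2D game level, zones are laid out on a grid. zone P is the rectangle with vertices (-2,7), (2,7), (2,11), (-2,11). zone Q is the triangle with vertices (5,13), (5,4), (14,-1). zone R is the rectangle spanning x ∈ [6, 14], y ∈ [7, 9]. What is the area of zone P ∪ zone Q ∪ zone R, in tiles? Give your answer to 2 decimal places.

By inclusion–exclusion:
Individual areas: |zone P| = 16, |zone Q| = 40.5, |zone R| = 16.
|zone P∩zone Q| = 0.
|zone P∩zone R| = 0 (no overlap).
|zone Q∩zone R| = 4.4286.
|zone P∩zone Q∩zone R| = 0.
|zone P ∪ zone Q ∪ zone R| = 72.5 − 4.4286 + 0 = 68.07.

68.07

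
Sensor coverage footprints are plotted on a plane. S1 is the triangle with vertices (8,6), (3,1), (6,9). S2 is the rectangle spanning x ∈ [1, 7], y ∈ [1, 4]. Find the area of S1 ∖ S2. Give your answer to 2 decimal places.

9.69

|S1| = 12.5, |S1∩S2| = 2.8125.
|S1 ∖ S2| = |S1| − |S1∩S2| = 12.5 − 2.8125 = 9.69.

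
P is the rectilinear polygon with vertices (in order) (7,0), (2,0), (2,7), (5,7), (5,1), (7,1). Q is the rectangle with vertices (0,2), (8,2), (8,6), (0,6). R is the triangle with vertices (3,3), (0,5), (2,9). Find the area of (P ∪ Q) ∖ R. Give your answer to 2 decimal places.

|P ∪ Q| = 43.
|(P ∪ Q) ∩ R| = 5.4167.
|(P ∪ Q) ∖ R| = 43 − 5.4167 = 37.58.

37.58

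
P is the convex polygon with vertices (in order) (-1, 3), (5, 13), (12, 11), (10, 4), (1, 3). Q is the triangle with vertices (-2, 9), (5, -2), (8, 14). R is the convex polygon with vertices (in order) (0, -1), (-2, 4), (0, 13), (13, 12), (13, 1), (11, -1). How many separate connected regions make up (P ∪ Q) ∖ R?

(P ∪ Q) ∖ R splits into 3 disjoint pieces (area 1.0662, area 2.2104, area 0.4119).

3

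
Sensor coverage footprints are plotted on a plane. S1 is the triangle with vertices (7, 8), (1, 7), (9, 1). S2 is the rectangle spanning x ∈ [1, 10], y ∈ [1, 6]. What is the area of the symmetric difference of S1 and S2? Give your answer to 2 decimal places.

|S1| = 22, |S2| = 45, |S1∩S2| = 13.0952.
|S1 △ S2| = |S1| + |S2| − 2·|S1∩S2| = 22 + 45 − 26.1905 = 40.81.

40.81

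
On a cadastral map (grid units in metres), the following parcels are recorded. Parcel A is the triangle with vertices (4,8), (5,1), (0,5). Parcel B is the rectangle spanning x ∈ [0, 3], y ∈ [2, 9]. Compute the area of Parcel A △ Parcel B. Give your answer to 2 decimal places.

|Parcel A| = 15.5, |Parcel B| = 21, |Parcel A∩Parcel B| = 6.975.
|Parcel A △ Parcel B| = |Parcel A| + |Parcel B| − 2·|Parcel A∩Parcel B| = 15.5 + 21 − 13.95 = 22.55.

22.55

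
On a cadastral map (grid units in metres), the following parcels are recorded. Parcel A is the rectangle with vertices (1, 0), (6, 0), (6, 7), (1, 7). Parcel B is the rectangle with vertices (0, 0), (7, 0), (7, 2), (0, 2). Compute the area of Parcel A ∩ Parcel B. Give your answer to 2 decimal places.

10.00

|Parcel A∩Parcel B|: x∈[1,6], y∈[0,2] → 5·2 = 10.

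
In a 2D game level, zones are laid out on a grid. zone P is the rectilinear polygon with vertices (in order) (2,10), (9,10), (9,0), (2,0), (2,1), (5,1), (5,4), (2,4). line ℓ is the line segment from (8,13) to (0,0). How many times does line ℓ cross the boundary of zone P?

The segment meets the boundary at (2.462,4), (6.154,10).

2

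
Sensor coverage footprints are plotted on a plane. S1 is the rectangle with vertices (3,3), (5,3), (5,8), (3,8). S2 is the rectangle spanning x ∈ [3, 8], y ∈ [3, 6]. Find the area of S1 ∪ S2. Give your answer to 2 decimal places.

By inclusion–exclusion:
Individual areas: |S1| = 10, |S2| = 15.
|S1∩S2|: x∈[3,5], y∈[3,6] → 2·3 = 6.
|S1 ∪ S2| = 25 − 6 = 19.00.

19.00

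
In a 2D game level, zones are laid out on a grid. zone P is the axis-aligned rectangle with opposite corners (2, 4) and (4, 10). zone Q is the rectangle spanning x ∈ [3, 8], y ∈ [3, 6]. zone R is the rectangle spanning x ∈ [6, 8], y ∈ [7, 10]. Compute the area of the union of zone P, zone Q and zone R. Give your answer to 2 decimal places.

By inclusion–exclusion:
Individual areas: |zone P| = 12, |zone Q| = 15, |zone R| = 6.
|zone P∩zone Q|: x∈[3,4], y∈[4,6] → 1·2 = 2.
|zone P∩zone R| = 0 (no overlap).
|zone Q∩zone R| = 0 (no overlap).
|zone P∩zone Q∩zone R| = 0.
|zone P ∪ zone Q ∪ zone R| = 33 − 2 + 0 = 31.00.

31.00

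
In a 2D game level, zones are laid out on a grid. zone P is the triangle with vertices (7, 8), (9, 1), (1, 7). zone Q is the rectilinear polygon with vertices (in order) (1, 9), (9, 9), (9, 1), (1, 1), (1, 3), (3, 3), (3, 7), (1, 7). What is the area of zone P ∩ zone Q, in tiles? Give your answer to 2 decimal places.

The intersection is the polygon with vertices (9,1), (3,5.5), (3,7), (1,7), (7,8).
By the shoelace formula its area is 20.50.

20.50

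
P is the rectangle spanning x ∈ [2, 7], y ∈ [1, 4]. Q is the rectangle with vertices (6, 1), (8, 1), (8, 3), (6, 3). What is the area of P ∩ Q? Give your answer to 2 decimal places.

|P∩Q|: x∈[6,7], y∈[1,3] → 1·2 = 2.

2.00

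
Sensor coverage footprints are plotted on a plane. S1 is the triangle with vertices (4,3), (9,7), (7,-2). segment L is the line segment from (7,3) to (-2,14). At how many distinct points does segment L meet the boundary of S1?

The segment meets the boundary at (5.813,4.451).

1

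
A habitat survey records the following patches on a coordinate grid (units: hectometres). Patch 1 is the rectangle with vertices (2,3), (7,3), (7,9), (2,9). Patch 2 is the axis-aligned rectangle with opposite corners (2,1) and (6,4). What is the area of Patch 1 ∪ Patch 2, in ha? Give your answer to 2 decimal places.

38.00

By inclusion–exclusion:
Individual areas: |Patch 1| = 30, |Patch 2| = 12.
|Patch 1∩Patch 2|: x∈[2,6], y∈[3,4] → 4·1 = 4.
|Patch 1 ∪ Patch 2| = 42 − 4 = 38.00.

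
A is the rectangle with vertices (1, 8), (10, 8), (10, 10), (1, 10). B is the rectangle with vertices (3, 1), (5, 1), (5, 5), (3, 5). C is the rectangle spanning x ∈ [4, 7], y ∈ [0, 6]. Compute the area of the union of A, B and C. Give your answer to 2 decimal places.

40.00

By inclusion–exclusion:
Individual areas: |A| = 18, |B| = 8, |C| = 18.
|A∩B| = 0 (no overlap).
|A∩C| = 0 (no overlap).
|B∩C|: x∈[4,5], y∈[1,5] → 1·4 = 4.
|A∩B∩C| = 0.
|A ∪ B ∪ C| = 44 − 4 + 0 = 40.00.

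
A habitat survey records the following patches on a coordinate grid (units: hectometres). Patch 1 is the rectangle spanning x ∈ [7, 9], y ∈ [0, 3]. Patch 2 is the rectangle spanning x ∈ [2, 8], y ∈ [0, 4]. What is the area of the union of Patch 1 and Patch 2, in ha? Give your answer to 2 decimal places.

By inclusion–exclusion:
Individual areas: |Patch 1| = 6, |Patch 2| = 24.
|Patch 1∩Patch 2|: x∈[7,8], y∈[0,3] → 1·3 = 3.
|Patch 1 ∪ Patch 2| = 30 − 3 = 27.00.

27.00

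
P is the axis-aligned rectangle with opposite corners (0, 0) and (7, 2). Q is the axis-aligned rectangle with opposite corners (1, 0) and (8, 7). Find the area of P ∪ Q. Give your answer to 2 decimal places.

51.00

By inclusion–exclusion:
Individual areas: |P| = 14, |Q| = 49.
|P∩Q|: x∈[1,7], y∈[0,2] → 6·2 = 12.
|P ∪ Q| = 63 − 12 = 51.00.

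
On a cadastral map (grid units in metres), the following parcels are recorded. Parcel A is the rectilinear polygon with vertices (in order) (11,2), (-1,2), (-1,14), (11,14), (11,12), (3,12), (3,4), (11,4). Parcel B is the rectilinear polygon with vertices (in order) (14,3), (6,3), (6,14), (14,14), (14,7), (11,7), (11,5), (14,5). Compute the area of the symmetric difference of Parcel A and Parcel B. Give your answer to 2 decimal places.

|Parcel A| = 80, |Parcel B| = 82, |Parcel A∩Parcel B| = 15.
|Parcel A △ Parcel B| = |Parcel A| + |Parcel B| − 2·|Parcel A∩Parcel B| = 80 + 82 − 30 = 132.00.

132.00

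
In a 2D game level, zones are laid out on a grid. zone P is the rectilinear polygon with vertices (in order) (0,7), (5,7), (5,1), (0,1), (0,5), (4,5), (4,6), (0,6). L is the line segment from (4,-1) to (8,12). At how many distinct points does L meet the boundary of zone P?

2

The segment meets the boundary at (5,2.25), (4.615,1).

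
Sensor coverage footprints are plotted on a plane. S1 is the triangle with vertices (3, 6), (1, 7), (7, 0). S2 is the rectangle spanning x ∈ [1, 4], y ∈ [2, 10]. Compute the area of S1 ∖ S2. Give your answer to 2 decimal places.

|S1| = 4, |S1∩S2| = 2.5.
|S1 ∖ S2| = |S1| − |S1∩S2| = 4 − 2.5 = 1.50.

1.50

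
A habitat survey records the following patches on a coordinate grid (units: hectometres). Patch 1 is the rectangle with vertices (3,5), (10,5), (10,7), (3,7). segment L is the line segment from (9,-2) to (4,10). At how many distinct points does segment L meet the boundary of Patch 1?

2

The segment meets the boundary at (5.25,7), (6.083,5).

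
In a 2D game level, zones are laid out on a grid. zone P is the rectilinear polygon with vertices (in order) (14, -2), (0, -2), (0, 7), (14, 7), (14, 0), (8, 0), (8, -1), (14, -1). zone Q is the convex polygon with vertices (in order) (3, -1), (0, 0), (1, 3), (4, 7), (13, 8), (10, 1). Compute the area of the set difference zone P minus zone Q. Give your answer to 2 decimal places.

|zone P| = 120, |zone P∩zone Q| = 67.7143.
|zone P ∖ zone Q| = |zone P| − |zone P∩zone Q| = 120 − 67.7143 = 52.29.

52.29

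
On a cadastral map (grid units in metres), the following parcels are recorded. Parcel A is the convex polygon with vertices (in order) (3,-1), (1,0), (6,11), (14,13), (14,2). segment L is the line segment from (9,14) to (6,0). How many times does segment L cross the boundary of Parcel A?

The segment meets the boundary at (8.491,11.623).

1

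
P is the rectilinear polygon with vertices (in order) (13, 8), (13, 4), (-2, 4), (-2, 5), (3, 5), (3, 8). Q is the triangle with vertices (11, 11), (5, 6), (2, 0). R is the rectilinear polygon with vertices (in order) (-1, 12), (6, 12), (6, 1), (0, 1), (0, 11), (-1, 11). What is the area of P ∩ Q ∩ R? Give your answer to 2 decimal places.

The intersection is the polygon with vertices (5,6), (6,6.833), (6,4.889), (5.273,4), (4,4).
By the shoelace formula its area is 3.09.

3.09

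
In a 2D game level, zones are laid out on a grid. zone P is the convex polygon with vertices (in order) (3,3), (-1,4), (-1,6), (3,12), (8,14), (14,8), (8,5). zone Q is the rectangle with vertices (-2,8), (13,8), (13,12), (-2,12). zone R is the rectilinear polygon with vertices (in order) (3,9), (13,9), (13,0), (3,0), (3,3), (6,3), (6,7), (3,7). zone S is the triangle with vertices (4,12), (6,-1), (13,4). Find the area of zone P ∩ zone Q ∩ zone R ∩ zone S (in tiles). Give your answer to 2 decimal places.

The intersection is the polygon with vertices (4.615,8), (4.462,9), (7.375,9), (8.5,8).
By the shoelace formula its area is 3.40.

3.40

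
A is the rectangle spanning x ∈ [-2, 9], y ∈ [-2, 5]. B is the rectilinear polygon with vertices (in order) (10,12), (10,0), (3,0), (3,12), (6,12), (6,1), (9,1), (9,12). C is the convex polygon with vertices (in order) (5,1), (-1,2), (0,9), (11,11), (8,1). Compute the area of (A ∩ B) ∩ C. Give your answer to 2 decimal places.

11.67

|A ∩ B| = 18.
|(A ∩ B) ∩ C| = 11.67.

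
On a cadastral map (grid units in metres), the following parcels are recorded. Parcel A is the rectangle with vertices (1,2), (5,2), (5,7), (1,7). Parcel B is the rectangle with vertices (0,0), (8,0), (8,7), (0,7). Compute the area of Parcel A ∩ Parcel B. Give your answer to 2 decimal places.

20.00

|Parcel A∩Parcel B|: x∈[1,5], y∈[2,7] → 4·5 = 20.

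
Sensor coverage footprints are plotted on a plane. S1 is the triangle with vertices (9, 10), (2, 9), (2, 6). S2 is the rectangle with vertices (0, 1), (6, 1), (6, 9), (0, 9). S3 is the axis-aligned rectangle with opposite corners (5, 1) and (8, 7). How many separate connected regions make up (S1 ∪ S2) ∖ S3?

(S1 ∪ S2) ∖ S3 is a single connected region.

1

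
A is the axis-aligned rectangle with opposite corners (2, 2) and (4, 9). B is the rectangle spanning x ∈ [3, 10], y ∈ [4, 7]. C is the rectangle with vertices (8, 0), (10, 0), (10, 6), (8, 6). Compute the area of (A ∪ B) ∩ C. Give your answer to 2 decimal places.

The region (A ∪ B) ∩ C is the polygon with vertices (10,4), (8,4), (8,6), (10,6).
By the shoelace formula its area is 4.00.

4.00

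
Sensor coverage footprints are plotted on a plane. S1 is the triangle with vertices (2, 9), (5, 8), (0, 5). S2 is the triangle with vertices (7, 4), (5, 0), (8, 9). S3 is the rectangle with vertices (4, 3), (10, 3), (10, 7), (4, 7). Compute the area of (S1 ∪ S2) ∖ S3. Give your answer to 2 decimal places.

8.02

|S1 ∪ S2| = 10.
|(S1 ∪ S2) ∩ S3| = 1.9833.
|(S1 ∪ S2) ∖ S3| = 10 − 1.9833 = 8.02.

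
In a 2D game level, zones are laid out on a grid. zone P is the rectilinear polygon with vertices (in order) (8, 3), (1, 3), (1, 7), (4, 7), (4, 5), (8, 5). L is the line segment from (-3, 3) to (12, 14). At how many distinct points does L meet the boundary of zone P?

The segment meets the boundary at (2.455,7), (1,5.933).

2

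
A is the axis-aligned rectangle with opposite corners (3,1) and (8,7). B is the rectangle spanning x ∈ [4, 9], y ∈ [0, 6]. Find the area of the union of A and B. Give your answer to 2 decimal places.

By inclusion–exclusion:
Individual areas: |A| = 30, |B| = 30.
|A∩B|: x∈[4,8], y∈[1,6] → 4·5 = 20.
|A ∪ B| = 60 − 20 = 40.00.

40.00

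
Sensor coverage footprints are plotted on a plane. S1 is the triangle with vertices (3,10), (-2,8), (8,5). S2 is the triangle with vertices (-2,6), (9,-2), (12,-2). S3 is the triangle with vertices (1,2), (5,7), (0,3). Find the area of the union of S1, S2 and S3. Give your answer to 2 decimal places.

33.33

By inclusion–exclusion:
Individual areas: |S1| = 17.5, |S2| = 12, |S3| = 4.5.
|S1∩S2| = 0.
|S1∩S3| = 0.1597.
|S2∩S3| = 0.5123.
|S1∩S2∩S3| = 0.
|S1 ∪ S2 ∪ S3| = 34 − 0.672 + 0 = 33.33.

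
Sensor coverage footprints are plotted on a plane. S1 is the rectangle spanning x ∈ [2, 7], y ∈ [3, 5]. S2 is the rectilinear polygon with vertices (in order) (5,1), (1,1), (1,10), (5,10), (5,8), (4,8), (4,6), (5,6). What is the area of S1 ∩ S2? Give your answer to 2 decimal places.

The intersection is the polygon with vertices (2,3), (2,5), (5,5), (5,3).
By the shoelace formula its area is 6.00.

6.00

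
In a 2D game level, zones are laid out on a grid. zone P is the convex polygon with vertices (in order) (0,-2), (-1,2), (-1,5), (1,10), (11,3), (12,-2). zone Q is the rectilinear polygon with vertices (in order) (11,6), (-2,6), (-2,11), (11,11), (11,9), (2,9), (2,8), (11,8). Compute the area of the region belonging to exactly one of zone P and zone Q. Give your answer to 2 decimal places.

|zone P| = 104.5, |zone Q| = 56, |zone P∩zone Q| = 13.4857.
|zone P △ zone Q| = |zone P| + |zone Q| − 2·|zone P∩zone Q| = 104.5 + 56 − 26.9714 = 133.53.

133.53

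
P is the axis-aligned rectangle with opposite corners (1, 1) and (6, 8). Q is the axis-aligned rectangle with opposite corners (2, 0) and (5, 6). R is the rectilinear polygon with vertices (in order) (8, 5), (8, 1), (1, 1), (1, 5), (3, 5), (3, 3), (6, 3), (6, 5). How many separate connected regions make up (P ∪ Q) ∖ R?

2

(P ∪ Q) ∖ R splits into 2 disjoint pieces (area 21, area 3).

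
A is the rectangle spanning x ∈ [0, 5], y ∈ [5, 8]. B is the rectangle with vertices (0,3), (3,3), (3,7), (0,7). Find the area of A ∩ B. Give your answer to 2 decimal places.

6.00

|A∩B|: x∈[0,3], y∈[5,7] → 3·2 = 6.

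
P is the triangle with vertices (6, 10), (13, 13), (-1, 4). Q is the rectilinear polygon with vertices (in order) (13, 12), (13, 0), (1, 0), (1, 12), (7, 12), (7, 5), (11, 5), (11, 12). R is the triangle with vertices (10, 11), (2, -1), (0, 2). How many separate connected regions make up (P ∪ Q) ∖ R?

2

(P ∪ Q) ∖ R splits into 2 disjoint pieces (area 100.7056, area 0.0833).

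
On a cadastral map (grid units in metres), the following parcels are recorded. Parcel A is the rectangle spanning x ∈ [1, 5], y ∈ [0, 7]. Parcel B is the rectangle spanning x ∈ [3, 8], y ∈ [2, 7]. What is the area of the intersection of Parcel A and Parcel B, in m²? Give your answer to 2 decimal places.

|Parcel A∩Parcel B|: x∈[3,5], y∈[2,7] → 2·5 = 10.

10.00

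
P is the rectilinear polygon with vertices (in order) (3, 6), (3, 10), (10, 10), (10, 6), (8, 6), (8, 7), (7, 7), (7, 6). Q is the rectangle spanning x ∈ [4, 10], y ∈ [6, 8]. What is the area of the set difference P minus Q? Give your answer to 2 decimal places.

16.00

|P| = 27, |P∩Q| = 11.
|P ∖ Q| = |P| − |P∩Q| = 27 − 11 = 16.00.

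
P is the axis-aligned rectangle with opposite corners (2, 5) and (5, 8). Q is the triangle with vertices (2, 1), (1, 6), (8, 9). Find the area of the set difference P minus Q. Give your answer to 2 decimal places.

2.79

|P| = 9, |P∩Q| = 6.2143.
|P ∖ Q| = |P| − |P∩Q| = 9 − 6.2143 = 2.79.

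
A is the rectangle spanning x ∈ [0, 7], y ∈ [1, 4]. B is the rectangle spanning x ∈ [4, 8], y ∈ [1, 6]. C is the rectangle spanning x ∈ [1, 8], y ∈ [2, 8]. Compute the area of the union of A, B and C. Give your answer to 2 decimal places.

52.00

By inclusion–exclusion:
Individual areas: |A| = 21, |B| = 20, |C| = 42.
|A∩B|: x∈[4,7], y∈[1,4] → 3·3 = 9.
|A∩C|: x∈[1,7], y∈[2,4] → 6·2 = 12.
|B∩C|: x∈[4,8], y∈[2,6] → 4·4 = 16.
|A∩B∩C| = 6.
|A ∪ B ∪ C| = 83 − 37 + 6 = 52.00.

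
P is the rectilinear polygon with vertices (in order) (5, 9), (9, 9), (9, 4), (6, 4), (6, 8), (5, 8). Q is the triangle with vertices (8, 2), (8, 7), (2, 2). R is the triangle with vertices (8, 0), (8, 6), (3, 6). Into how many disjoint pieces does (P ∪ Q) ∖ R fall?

(P ∪ Q) ∖ R splits into 2 disjoint pieces (area 12, area 4.6175).

2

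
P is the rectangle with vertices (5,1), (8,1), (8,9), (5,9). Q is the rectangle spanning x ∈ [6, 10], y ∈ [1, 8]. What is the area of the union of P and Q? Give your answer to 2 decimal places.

38.00

By inclusion–exclusion:
Individual areas: |P| = 24, |Q| = 28.
|P∩Q|: x∈[6,8], y∈[1,8] → 2·7 = 14.
|P ∪ Q| = 52 − 14 = 38.00.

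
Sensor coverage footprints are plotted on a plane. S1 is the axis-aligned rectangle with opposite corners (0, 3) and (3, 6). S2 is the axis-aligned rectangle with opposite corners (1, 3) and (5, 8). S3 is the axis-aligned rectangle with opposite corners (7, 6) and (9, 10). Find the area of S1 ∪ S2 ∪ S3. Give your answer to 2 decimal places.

By inclusion–exclusion:
Individual areas: |S1| = 9, |S2| = 20, |S3| = 8.
|S1∩S2|: x∈[1,3], y∈[3,6] → 2·3 = 6.
|S1∩S3| = 0 (no overlap).
|S2∩S3| = 0 (no overlap).
|S1∩S2∩S3| = 0.
|S1 ∪ S2 ∪ S3| = 37 − 6 + 0 = 31.00.

31.00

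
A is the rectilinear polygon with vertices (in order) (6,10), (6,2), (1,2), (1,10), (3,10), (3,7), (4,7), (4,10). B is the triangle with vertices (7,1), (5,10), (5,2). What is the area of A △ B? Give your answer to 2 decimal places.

|A| = 37, |B| = 8, |A∩B| = 5.75.
|A △ B| = |A| + |B| − 2·|A∩B| = 37 + 8 − 11.5 = 33.50.

33.50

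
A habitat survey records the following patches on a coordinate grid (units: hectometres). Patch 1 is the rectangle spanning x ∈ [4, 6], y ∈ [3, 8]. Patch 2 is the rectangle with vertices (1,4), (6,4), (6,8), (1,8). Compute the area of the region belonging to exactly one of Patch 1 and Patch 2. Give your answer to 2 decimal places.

|Patch 1∩Patch 2|: x∈[4,6], y∈[4,8] → 2·4 = 8.
|Patch 1 △ Patch 2| = |Patch 1| + |Patch 2| − 2·|Patch 1∩Patch 2| = 10 + 20 − 16 = 14.00.

14.00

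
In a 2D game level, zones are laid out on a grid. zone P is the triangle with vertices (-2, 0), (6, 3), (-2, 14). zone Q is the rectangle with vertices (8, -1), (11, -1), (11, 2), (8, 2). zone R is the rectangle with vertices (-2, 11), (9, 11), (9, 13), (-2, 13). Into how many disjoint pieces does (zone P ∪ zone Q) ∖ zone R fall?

3

(zone P ∪ zone Q) ∖ zone R splits into 3 disjoint pieces (area 52.7273, area 0.3636, area 9).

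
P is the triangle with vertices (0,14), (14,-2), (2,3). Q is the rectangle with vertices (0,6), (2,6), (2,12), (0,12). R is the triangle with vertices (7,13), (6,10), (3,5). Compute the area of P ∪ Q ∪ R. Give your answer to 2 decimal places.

By inclusion–exclusion:
Individual areas: |P| = 61, |Q| = 12, |R| = 2.
|P∩Q| = 6.5097.
|P∩R| = 0.5859.
|Q∩R| = 0.
|P∩Q∩R| = 0.
|P ∪ Q ∪ R| = 75 − 7.0956 + 0 = 67.90.

67.90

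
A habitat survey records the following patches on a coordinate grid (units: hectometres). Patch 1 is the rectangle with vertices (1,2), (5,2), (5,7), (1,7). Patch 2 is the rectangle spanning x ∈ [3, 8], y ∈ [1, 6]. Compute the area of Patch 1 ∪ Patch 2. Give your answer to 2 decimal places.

37.00

By inclusion–exclusion:
Individual areas: |Patch 1| = 20, |Patch 2| = 25.
|Patch 1∩Patch 2|: x∈[3,5], y∈[2,6] → 2·4 = 8.
|Patch 1 ∪ Patch 2| = 45 − 8 = 37.00.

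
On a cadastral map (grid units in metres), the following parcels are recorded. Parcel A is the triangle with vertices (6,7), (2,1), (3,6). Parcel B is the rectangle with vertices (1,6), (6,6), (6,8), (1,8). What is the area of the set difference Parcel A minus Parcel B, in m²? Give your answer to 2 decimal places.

|Parcel A| = 7, |Parcel A∩Parcel B| = 1.1667.
|Parcel A ∖ Parcel B| = |Parcel A| − |Parcel A∩Parcel B| = 7 − 1.1667 = 5.83.

5.83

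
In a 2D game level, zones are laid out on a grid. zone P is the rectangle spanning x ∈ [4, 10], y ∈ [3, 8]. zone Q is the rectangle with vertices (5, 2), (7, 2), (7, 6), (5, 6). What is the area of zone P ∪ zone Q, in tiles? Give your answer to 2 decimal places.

By inclusion–exclusion:
Individual areas: |zone P| = 30, |zone Q| = 8.
|zone P∩zone Q|: x∈[5,7], y∈[3,6] → 2·3 = 6.
|zone P ∪ zone Q| = 38 − 6 = 32.00.

32.00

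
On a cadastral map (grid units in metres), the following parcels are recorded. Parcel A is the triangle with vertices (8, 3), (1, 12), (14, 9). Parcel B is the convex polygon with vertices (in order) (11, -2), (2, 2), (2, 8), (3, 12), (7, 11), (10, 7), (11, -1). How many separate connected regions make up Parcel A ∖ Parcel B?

2

Parcel A ∖ Parcel B splits into 2 disjoint pieces (area 1.5096, area 13.4987).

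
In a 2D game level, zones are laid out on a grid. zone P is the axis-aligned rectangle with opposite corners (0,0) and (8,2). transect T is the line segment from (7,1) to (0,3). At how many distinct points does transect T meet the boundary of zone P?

The segment meets the boundary at (3.5,2).

1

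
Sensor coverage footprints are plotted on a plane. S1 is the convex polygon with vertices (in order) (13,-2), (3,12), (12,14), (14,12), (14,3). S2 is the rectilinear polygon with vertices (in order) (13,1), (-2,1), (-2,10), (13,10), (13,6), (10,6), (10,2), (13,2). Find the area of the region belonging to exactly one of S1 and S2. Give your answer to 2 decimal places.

|S1| = 92.5, |S2| = 123, |S1∩S2| = 36.2286.
|S1 △ S2| = |S1| + |S2| − 2·|S1∩S2| = 92.5 + 123 − 72.4571 = 143.04.

143.04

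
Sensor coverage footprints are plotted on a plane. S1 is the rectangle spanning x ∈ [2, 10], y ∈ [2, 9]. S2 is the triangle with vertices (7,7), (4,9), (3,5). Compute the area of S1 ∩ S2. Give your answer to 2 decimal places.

7.00

The intersection is the polygon with vertices (7,7), (3,5), (4,9).
By the shoelace formula its area is 7.00.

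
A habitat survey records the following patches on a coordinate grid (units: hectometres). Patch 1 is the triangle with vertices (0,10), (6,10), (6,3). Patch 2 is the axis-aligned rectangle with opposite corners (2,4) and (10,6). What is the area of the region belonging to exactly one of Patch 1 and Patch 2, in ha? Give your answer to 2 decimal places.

30.14

|Patch 1| = 21, |Patch 2| = 16, |Patch 1∩Patch 2| = 3.4286.
|Patch 1 △ Patch 2| = |Patch 1| + |Patch 2| − 2·|Patch 1∩Patch 2| = 21 + 16 − 6.8571 = 30.14.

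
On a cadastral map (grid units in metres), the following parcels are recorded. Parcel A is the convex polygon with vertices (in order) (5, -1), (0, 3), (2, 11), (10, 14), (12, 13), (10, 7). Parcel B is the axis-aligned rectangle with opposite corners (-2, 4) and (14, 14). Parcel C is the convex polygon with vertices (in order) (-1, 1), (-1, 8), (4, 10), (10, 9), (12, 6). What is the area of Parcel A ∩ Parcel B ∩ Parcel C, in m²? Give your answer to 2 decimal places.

The intersection is the polygon with vertices (10,7), (8.544,4.671), (6.8,4), (0.25,4), (1.5,9), (4,10), (10,9), (10.444,8.333).
By the shoelace formula its area is 47.06.

47.06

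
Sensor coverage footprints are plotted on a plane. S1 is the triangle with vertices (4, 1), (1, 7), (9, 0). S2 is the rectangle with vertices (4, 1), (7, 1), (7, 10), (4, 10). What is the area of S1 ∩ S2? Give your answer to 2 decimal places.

The intersection is the polygon with vertices (7,1.75), (7,1), (4,1), (4,4.375).
By the shoelace formula its area is 6.19.

6.19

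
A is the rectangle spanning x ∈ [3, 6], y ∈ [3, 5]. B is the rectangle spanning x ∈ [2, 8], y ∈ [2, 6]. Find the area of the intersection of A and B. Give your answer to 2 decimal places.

|A∩B|: x∈[3,6], y∈[3,5] → 3·2 = 6.

6.00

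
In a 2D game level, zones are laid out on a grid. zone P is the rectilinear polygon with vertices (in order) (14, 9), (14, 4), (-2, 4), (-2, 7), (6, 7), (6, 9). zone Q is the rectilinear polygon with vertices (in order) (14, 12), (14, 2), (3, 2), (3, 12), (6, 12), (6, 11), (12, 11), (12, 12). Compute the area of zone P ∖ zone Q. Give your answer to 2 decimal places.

|zone P| = 64, |zone P∩zone Q| = 49.
|zone P ∖ zone Q| = |zone P| − |zone P∩zone Q| = 64 − 49 = 15.00.

15.00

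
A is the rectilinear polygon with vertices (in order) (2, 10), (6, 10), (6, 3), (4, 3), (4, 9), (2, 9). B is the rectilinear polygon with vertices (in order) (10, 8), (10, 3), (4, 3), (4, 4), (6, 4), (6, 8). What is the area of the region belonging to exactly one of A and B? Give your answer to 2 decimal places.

34.00

|A| = 16, |B| = 22, |A∩B| = 2.
|A △ B| = |A| + |B| − 2·|A∩B| = 16 + 22 − 4 = 34.00.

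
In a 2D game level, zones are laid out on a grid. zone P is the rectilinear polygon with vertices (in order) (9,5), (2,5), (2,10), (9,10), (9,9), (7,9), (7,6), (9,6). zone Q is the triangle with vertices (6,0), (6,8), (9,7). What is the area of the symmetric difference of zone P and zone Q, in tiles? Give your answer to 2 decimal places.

32.62

|zone P| = 29, |zone Q| = 12, |zone P∩zone Q| = 4.1905.
|zone P △ zone Q| = |zone P| + |zone Q| − 2·|zone P∩zone Q| = 29 + 12 − 8.381 = 32.62.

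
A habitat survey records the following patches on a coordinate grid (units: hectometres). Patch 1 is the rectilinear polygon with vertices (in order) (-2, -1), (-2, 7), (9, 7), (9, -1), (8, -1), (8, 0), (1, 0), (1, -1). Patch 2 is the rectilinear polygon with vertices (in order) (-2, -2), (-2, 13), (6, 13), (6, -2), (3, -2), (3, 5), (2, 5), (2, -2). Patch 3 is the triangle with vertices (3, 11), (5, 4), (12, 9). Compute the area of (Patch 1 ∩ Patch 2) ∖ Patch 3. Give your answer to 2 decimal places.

|Patch 1 ∩ Patch 2| = 54.
|(Patch 1 ∩ Patch 2) ∩ Patch 3| = 3.9286.
|(Patch 1 ∩ Patch 2) ∖ Patch 3| = 54 − 3.9286 = 50.07.

50.07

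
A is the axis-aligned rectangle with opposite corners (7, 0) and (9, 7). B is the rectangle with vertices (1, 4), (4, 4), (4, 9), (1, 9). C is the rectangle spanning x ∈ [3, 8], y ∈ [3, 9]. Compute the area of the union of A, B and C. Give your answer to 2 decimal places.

By inclusion–exclusion:
Individual areas: |A| = 14, |B| = 15, |C| = 30.
|A∩B| = 0 (no overlap).
|A∩C|: x∈[7,8], y∈[3,7] → 1·4 = 4.
|B∩C|: x∈[3,4], y∈[4,9] → 1·5 = 5.
|A∩B∩C| = 0.
|A ∪ B ∪ C| = 59 − 9 + 0 = 50.00.

50.00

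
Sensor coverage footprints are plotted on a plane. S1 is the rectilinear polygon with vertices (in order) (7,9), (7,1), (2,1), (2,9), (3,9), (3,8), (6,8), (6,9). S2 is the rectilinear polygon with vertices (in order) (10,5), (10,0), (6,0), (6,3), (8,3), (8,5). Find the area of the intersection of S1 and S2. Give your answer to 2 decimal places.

The intersection is the polygon with vertices (7,1), (6,1), (6,3), (7,3).
By the shoelace formula its area is 2.00.

2.00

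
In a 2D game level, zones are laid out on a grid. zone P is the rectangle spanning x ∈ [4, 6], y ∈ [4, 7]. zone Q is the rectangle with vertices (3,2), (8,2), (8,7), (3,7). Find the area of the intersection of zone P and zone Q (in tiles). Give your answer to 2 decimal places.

6.00

|zone P∩zone Q|: x∈[4,6], y∈[4,7] → 2·3 = 6.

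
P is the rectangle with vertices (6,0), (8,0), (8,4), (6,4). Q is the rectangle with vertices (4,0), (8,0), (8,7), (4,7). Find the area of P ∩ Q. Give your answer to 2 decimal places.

8.00

|P∩Q|: x∈[6,8], y∈[0,4] → 2·4 = 8.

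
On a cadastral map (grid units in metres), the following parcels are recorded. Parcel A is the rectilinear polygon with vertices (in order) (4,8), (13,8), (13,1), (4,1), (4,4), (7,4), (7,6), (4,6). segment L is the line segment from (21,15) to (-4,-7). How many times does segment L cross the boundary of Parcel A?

2

The segment meets the boundary at (5.091,1), (13,7.96).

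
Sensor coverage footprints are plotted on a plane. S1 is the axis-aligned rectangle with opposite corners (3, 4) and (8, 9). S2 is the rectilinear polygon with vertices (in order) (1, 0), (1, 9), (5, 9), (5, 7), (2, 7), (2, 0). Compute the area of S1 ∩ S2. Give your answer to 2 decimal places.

4.00

The intersection is the polygon with vertices (5,9), (5,7), (3,7), (3,9).
By the shoelace formula its area is 4.00.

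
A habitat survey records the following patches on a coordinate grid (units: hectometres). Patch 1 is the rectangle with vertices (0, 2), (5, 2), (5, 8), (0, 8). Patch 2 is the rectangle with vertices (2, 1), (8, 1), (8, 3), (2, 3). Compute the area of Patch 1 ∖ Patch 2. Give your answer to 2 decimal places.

27.00

|Patch 1∩Patch 2|: x∈[2,5], y∈[2,3] → 3·1 = 3.
|Patch 1| = 30.
|Patch 1 ∖ Patch 2| = |Patch 1| − |Patch 1∩Patch 2| = 30 − 3 = 27.00.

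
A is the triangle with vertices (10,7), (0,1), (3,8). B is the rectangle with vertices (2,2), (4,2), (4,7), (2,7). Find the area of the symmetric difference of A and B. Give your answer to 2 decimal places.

19.96

|A| = 26, |B| = 10, |A∩B| = 8.019.
|A △ B| = |A| + |B| − 2·|A∩B| = 26 + 10 − 16.0381 = 19.96.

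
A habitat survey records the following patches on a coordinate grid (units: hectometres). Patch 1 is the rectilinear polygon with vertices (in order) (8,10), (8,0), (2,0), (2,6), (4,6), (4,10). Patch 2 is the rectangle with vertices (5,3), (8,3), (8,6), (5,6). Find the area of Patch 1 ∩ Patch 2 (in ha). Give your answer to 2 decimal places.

The intersection is the polygon with vertices (8,3), (5,3), (5,6), (8,6).
By the shoelace formula its area is 9.00.

9.00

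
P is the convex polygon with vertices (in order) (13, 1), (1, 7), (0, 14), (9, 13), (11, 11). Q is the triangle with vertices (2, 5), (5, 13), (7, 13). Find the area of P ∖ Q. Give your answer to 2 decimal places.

91.18

|P| = 99, |P∩Q| = 7.8195.
|P ∖ Q| = |P| − |P∩Q| = 99 − 7.8195 = 91.18.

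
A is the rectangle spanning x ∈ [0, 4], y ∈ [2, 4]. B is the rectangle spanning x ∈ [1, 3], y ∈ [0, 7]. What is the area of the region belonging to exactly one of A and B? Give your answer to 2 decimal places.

|A∩B|: x∈[1,3], y∈[2,4] → 2·2 = 4.
|A △ B| = |A| + |B| − 2·|A∩B| = 8 + 14 − 8 = 14.00.

14.00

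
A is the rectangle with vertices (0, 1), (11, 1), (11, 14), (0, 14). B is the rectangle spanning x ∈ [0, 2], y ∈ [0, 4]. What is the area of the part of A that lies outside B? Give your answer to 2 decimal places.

|A∩B|: x∈[0,2], y∈[1,4] → 2·3 = 6.
|A| = 143.
|A ∖ B| = |A| − |A∩B| = 143 − 6 = 137.00.

137.00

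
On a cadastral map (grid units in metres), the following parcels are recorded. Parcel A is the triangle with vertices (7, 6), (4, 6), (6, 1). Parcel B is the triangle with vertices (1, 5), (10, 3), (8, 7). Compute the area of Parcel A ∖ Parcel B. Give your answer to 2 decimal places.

2.66

|Parcel A| = 7.5, |Parcel A∩Parcel B| = 4.8369.
|Parcel A ∖ Parcel B| = |Parcel A| − |Parcel A∩Parcel B| = 7.5 − 4.8369 = 2.66.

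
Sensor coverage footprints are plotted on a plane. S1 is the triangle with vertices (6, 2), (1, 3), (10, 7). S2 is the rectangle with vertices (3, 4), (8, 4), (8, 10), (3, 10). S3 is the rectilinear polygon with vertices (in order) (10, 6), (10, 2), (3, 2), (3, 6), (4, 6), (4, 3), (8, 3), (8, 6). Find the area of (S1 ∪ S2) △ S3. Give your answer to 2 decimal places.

|S1 ∪ S2| = 39.5861.
|(S1 ∪ S2) ∩ S3| = 6.3861.
|(S1 ∪ S2) △ S3| = 39.5861 + 16 − 12.7722 = 42.81.

42.81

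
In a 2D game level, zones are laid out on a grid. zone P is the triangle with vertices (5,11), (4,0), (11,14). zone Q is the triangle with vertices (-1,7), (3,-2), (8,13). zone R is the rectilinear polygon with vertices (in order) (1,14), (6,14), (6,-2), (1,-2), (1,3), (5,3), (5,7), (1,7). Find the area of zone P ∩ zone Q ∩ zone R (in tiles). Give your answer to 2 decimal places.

6.80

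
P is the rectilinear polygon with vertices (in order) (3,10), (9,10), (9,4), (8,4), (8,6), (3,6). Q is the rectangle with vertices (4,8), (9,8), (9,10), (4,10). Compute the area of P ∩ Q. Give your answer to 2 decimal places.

10.00

The intersection is the polygon with vertices (9,10), (9,8), (4,8), (4,10).
By the shoelace formula its area is 10.00.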